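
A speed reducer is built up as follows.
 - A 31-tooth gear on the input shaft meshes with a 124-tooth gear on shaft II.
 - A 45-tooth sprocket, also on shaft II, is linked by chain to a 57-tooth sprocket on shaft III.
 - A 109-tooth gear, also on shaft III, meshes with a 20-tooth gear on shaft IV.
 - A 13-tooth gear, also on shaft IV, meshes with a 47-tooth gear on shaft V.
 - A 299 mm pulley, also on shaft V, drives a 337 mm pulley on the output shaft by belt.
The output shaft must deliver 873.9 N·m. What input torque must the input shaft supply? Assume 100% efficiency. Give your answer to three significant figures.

Overall ratio R = 4 × 1.2667 × 0.18349 × 3.6154 × 1.1271 = 3.7883.
Input torque = output torque / R = 873.9 / 3.7883 = 230.69 N·m.

231 N·m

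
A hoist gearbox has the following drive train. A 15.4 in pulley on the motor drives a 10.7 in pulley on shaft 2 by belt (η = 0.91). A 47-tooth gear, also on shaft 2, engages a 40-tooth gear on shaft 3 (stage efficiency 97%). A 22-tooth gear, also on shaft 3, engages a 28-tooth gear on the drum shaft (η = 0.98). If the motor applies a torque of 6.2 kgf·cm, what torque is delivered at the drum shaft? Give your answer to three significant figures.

4.04 kgf·cm

After the belt (10.7/15.4): 6.2 × 0.69481 × 0.91 = 3.9201 kgf·cm
After the gear mesh (40/47): 3.9201 × 0.85106 × 0.97 = 3.2362 kgf·cm
After the gear mesh (28/22): 3.2362 × 1.2727 × 0.98 = 4.0364 kgf·cm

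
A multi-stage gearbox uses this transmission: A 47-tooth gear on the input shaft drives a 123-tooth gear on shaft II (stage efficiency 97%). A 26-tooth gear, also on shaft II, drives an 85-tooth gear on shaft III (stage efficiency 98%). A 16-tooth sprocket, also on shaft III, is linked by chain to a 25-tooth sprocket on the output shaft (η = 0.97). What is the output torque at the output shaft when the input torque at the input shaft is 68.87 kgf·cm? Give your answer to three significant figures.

849 kgf·cm

gear mesh 123/47 = 2.617 → τ = 68.87·2.617·0.97 = 174.83 kgf·cm
gear mesh 85/26 = 3.2692 → τ = 174.83·3.2692·0.98 = 560.12 kgf·cm
chain 25/16 = 1.5625 → τ = 560.12·1.5625·0.97 = 848.93 kgf·cm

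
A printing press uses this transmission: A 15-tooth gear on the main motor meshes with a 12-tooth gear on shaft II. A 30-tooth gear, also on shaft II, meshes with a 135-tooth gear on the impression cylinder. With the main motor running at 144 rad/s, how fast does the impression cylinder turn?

gear mesh 12/15 = 0.8 → 144/0.8 = 180 rad/s
gear mesh 135/30 = 4.5 → 180/4.5 = 40 rad/s

40 rad/s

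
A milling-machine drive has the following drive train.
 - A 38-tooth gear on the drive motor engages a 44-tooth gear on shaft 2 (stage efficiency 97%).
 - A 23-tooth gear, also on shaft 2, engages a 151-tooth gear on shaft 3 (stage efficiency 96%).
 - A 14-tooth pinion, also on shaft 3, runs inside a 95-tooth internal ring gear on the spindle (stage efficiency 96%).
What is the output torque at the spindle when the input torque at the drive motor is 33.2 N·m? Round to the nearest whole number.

1531 N·m

gear mesh 44/38 = 1.1579 → τ = 33.2·1.1579·0.97 = 37.289 N·m
gear mesh 151/23 = 6.5652 → τ = 37.289·6.5652·0.96 = 235.02 N·m
internal gear 95/14 = 6.7857 → τ = 235.02·6.7857·0.96 = 1531 N·m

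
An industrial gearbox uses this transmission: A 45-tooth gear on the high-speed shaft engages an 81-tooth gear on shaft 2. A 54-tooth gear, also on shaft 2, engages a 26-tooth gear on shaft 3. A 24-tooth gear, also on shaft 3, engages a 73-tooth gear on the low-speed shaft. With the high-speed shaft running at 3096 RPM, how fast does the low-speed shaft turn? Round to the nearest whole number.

1174 RPM

gear mesh 81/45 = 1.8 → 3096/1.8 = 1720 RPM
gear mesh 26/54 = 0.48148 → 1720/0.48148 = 3572.3 RPM
gear mesh 73/24 = 3.0417 → 3572.3/3.0417 = 1174.5 RPM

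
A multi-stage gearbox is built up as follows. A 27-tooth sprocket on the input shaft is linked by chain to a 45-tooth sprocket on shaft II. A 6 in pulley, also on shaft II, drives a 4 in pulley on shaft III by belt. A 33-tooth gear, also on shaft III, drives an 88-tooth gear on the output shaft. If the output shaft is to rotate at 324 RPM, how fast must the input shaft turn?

960 RPM

Overall ratio R = 1.6667 × 0.66667 × 2.6667 = 2.963.
Required input speed = output speed × R = 324 × 2.963 = 960 RPM.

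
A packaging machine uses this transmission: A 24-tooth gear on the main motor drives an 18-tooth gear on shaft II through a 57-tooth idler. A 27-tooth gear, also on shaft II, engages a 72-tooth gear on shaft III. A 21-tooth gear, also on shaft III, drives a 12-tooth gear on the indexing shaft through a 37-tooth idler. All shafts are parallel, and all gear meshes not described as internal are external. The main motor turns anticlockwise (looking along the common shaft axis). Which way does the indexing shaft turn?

clockwise

the main motor → shaft II: driver → idler → driven is 2 external meshes, 2 reversals → CCW.
shaft II → shaft III: external mesh, 1 reversal → CW.
shaft III → the indexing shaft: driver → idler → driven is 2 external meshes, 2 reversals → CW.
5 reversals in total — an odd number — so the indexing shaft turns opposite to the main motor.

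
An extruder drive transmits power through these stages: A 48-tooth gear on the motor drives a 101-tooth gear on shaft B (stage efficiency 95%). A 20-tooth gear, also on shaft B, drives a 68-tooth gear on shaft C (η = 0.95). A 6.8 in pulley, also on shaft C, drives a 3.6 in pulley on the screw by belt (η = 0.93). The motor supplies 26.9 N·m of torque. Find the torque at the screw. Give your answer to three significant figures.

85.5 N·m

gear mesh 101/48 = 2.1042 → τ = 26.9·2.1042·0.95 = 53.772 N·m
gear mesh 68/20 = 3.4 → τ = 53.772·3.4·0.95 = 173.68 N·m
belt 3.6/6.8 = 0.52941 → τ = 173.68·0.52941·0.93 = 85.514 N·m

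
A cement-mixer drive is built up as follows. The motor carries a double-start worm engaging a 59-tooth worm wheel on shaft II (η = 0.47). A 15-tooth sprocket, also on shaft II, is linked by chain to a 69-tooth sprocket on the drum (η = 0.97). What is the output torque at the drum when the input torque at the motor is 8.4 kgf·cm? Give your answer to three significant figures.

520 kgf·cm

worm 59/2 = 29.5 → τ = 8.4·29.5·0.47 = 116.47 kgf·cm
chain 69/15 = 4.6 → τ = 116.47·4.6·0.97 = 519.67 kgf·cm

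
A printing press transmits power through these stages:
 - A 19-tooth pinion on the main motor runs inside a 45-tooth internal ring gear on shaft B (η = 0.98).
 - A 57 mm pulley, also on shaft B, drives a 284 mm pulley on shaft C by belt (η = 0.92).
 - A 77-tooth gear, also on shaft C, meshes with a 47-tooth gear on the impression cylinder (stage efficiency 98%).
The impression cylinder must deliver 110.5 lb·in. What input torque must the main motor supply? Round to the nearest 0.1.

Overall ratio R = 2.3684 × 4.9825 × 0.61039 = 7.2029; overall efficiency η = 0.98 × 0.92 × 0.98 = 0.8836.
Input torque = output torque / (R × η) = 110.5 / (7.2029 × 0.8836) = 17.363 lb·in.

17.4 lb·in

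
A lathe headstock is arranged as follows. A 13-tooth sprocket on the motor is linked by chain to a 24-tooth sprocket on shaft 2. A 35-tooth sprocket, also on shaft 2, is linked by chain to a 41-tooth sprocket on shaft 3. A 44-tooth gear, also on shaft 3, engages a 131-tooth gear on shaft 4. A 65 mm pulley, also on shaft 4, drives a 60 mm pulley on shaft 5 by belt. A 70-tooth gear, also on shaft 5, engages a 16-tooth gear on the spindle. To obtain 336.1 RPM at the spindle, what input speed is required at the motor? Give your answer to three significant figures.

Overall ratio R = 1.8462 × 1.1714 × 2.9773 × 0.92308 × 0.22857 = 1.3585.
Required input speed = output speed × R = 336.1 × 1.3585 = 456.59 RPM.

457 RPM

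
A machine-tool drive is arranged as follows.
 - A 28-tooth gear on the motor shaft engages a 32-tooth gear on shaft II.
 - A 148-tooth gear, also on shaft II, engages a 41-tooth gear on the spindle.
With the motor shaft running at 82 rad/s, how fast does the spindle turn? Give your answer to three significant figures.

the motor shaft → shaft II (gear mesh, 32/28): 82 ÷ 1.1429 = 71.75 rad/s
shaft II → the spindle (gear mesh, 41/148): 71.75 ÷ 0.27703 = 259 rad/s

259 rad/s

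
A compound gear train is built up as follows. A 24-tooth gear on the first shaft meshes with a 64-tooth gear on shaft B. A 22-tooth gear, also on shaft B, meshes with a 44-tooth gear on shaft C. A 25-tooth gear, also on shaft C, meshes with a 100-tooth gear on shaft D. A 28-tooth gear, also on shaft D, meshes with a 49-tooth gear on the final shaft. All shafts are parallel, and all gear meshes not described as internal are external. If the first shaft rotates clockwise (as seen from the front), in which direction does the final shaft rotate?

the first shaft → shaft B: external mesh, 1 reversal → CCW.
shaft B → shaft C: external mesh, 1 reversal → CW.
shaft C → shaft D: external mesh, 1 reversal → CCW.
shaft D → the final shaft: external mesh, 1 reversal → CW.
4 reversals in total — an even number — so the final shaft turns the same way as the first shaft.

clockwise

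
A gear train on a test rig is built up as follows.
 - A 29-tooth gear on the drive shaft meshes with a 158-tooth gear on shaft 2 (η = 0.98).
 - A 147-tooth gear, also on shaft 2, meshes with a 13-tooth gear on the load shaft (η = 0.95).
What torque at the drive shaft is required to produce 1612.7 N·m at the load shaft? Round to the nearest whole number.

Overall ratio R = 5.4483 × 0.088435 = 0.48182; overall efficiency η = 0.98 × 0.95 = 0.9310.
Input torque = output torque / (R × η) = 1612.7 / (0.48182 × 0.9310) = 3595.2 N·m.

3595 N·m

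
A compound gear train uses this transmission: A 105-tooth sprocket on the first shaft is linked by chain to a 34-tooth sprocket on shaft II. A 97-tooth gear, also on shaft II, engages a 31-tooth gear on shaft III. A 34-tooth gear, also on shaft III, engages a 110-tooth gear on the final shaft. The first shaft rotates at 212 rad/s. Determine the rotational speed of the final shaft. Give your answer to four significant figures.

633.2 rad/s

Chain: ratio = 34/105 = 0.32381, so shaft II turns at 212 / 0.32381 = 654.71 rad/s.
Gear mesh: ratio = 31/97 = 0.31959, so shaft III turns at 654.71 / 0.31959 = 2048.6 rad/s.
Gear mesh: ratio = 110/34 = 3.2353, so the final shaft turns at 2048.6 / 3.2353 = 633.2 rad/s.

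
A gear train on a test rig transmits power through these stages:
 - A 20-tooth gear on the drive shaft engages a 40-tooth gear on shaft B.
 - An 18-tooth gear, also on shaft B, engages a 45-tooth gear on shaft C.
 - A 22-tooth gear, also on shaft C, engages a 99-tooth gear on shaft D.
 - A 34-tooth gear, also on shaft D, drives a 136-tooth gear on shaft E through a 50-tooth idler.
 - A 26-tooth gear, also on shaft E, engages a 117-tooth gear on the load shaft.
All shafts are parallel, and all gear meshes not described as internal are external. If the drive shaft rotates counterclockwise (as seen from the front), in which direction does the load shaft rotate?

counterclockwise

the drive shaft → shaft B: external mesh, 1 reversal → CW.
shaft B → shaft C: external mesh, 1 reversal → CCW.
shaft C → shaft D: external mesh, 1 reversal → CW.
shaft D → shaft E: driver → idler → driven is 2 external meshes, 2 reversals → CW.
shaft E → the load shaft: external mesh, 1 reversal → CCW.
6 reversals in total — an even number — so the load shaft turns the same way as the drive shaft.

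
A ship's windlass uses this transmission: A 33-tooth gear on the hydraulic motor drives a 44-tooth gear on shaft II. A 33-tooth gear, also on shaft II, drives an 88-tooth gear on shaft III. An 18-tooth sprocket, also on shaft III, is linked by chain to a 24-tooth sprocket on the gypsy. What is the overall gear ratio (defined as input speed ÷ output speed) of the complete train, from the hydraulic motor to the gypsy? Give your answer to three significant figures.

4.74

Each stage contributes driven/driver: gear mesh 44/33 = 1.3333, gear mesh 88/33 = 2.6667, chain 24/18 = 1.3333.
Overall: 1.3333 × 2.6667 × 1.3333 = 4.7407.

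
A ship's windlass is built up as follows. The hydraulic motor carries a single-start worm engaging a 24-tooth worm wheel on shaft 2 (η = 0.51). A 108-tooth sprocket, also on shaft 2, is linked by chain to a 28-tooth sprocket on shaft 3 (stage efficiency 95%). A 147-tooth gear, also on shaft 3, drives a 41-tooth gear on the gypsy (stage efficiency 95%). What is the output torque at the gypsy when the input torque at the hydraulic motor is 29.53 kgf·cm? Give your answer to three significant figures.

23.6 kgf·cm

Worm: ratio = 24/1 = 24; torque at shaft 2 = 29.53 × 24 × 0.51 = 361.45 kgf·cm.
Chain: ratio = 28/108 = 0.25926; torque at shaft 3 = 361.45 × 0.25926 × 0.95 = 89.023 kgf·cm.
Gear mesh: ratio = 41/147 = 0.27891; torque at the gypsy = 89.023 × 0.27891 × 0.95 = 23.588 kgf·cm.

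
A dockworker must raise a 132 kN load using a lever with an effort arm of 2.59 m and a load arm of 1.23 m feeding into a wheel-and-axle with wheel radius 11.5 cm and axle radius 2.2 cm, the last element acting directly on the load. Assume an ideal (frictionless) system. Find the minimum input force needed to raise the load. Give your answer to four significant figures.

Lever MA = effort arm / load arm = 2.59/1.23 = 2.1057.
Wheel-and-axle MA = R/r = 11.5/2.2 = 5.2273.
Combined ideal MA = 2.1057 × 5.2273 = 11.007.
Effort = load / MA = 132 / 11.007 = 11.992 kN.

11.99 kN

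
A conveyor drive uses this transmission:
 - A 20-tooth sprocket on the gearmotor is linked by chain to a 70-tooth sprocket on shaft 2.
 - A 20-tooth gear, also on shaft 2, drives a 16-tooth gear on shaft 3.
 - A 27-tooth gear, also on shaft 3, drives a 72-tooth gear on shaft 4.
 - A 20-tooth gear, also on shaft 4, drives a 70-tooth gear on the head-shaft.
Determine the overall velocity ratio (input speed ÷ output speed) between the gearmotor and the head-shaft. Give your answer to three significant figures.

26.1

Each stage contributes driven/driver: chain 70/20 = 3.5, gear mesh 16/20 = 0.8, gear mesh 72/27 = 2.6667, gear mesh 70/20 = 3.5.
Overall: 3.5 × 0.8 × 2.6667 × 3.5 = 26.133.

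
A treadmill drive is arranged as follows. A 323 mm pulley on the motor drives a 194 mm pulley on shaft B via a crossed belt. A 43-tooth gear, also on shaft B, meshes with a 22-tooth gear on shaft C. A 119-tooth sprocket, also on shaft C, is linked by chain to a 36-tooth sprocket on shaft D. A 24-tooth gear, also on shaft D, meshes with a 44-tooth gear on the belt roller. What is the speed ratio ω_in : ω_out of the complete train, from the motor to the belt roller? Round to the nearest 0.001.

Each stage contributes driven/driver: belt 194/323 = 0.60062, gear mesh 22/43 = 0.51163, chain 36/119 = 0.30252, gear mesh 44/24 = 1.8333.
Overall: 0.60062 × 0.51163 × 0.30252 × 1.8333 = 0.17043.

0.170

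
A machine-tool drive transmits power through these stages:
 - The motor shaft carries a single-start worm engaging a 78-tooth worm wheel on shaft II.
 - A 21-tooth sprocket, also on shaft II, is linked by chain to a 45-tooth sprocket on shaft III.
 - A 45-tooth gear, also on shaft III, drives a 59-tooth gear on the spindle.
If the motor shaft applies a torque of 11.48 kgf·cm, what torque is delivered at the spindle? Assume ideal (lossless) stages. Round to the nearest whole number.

2516 kgf·cm

Worm: ratio = 78/1 = 78; torque at shaft II = 11.48 × 78 = 895.44 kgf·cm.
Chain: ratio = 45/21 = 2.1429; torque at shaft III = 895.44 × 2.1429 = 1918.8 kgf·cm.
Gear mesh: ratio = 59/45 = 1.3111; torque at the spindle = 1918.8 × 1.3111 = 2515.8 kgf·cm.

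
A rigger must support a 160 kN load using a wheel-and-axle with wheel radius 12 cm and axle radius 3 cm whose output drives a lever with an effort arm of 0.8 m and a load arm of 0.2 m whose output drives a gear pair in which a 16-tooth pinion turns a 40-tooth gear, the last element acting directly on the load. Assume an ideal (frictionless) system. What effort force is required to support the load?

Wheel-and-axle MA = R/r = 12/3 = 4.
Lever MA = effort arm / load arm = 0.8/0.2 = 4.
Gear pair MA = 40/16 = 2.5.
Combined ideal MA = 4 × 4 × 2.5 = 40.
Effort = load / MA = 160 / 40 = 4 kN.

4 kN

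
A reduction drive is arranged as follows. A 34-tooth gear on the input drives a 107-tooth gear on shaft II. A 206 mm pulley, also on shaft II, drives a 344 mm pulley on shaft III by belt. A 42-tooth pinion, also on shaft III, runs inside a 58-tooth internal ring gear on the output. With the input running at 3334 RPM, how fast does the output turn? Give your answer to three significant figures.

459 RPM

gear mesh 107/34 = 3.1471 → 3334/3.1471 = 1059.4 RPM
belt 344/206 = 1.6699 → 1059.4/1.6699 = 634.41 RPM
internal gear 58/42 = 1.381 → 634.41/1.381 = 459.4 RPM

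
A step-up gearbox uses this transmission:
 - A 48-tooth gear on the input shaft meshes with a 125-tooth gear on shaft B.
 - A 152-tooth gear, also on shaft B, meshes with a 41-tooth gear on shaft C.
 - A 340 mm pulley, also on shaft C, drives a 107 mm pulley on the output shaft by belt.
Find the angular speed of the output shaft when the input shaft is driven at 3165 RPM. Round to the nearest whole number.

14317 RPM

the input shaft → shaft B (gear mesh, 125/48): 3165 ÷ 2.6042 = 1215.4 RPM
shaft B → shaft C (gear mesh, 41/152): 1215.4 ÷ 0.26974 = 4505.7 RPM
shaft C → the output shaft (belt, 107/340): 4505.7 ÷ 0.31471 = 14317 RPM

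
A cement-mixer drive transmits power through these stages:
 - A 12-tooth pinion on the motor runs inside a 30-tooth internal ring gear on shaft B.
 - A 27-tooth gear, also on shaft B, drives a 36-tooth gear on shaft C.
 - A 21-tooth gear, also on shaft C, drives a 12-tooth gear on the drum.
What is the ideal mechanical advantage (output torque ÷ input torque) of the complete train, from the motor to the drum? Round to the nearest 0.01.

1.90

Each stage contributes driven/driver: internal gear 30/12 = 2.5, gear mesh 36/27 = 1.3333, gear mesh 12/21 = 0.57143.
Overall: 2.5 × 1.3333 × 0.57143 = 1.9048.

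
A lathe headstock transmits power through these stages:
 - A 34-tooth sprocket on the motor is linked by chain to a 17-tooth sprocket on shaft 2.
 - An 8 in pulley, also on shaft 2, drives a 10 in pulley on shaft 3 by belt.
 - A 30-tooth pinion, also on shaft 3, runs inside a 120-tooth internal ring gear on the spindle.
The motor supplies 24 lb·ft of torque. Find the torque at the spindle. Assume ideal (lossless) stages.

60 lb·ft

chain 17/34 = 0.5 → τ = 24·0.5 = 12 lb·ft
belt 10/8 = 1.25 → τ = 12·1.25 = 15 lb·ft
internal gear 120/30 = 4 → τ = 15·4 = 60 lb·ft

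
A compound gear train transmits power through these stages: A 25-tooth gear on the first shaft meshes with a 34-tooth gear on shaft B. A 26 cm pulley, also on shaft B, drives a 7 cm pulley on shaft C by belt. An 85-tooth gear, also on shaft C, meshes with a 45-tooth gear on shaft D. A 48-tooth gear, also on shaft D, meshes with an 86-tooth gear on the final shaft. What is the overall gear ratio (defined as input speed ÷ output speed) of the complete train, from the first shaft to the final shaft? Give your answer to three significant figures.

0.347

Each stage contributes driven/driver: gear mesh 34/25 = 1.36, belt 7/26 = 0.26923, gear mesh 45/85 = 0.52941, gear mesh 86/48 = 1.7917.
Overall: 1.36 × 0.26923 × 0.52941 × 1.7917 = 0.34731.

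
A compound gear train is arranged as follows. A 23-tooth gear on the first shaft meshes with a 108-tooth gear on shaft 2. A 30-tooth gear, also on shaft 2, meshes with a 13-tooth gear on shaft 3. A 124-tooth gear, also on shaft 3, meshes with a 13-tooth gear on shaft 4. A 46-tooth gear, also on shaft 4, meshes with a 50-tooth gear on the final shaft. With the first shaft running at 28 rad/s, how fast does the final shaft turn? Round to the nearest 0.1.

Gear mesh: ratio = 108/23 = 4.6957, so shaft 2 turns at 28 / 4.6957 = 5.963 rad/s.
Gear mesh: ratio = 13/30 = 0.43333, so shaft 3 turns at 5.963 / 0.43333 = 13.761 rad/s.
Gear mesh: ratio = 13/124 = 0.10484, so shaft 4 turns at 13.761 / 0.10484 = 131.26 rad/s.
Gear mesh: ratio = 50/46 = 1.087, so the final shaft turns at 131.26 / 1.087 = 120.76 rad/s.

120.8 rad/s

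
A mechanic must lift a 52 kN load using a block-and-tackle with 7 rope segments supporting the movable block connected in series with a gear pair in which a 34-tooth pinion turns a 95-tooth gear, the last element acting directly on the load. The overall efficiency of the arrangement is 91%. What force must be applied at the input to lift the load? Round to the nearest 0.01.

Block-and-tackle MA = number of supporting rope parts = 7.
Gear pair MA = 95/34 = 2.7941.
Combined ideal MA = 7 × 2.7941 = 19.559.
Actual MA = 19.559 × 0.91 = 17.799.
Effort = load / actual MA = 52 / 17.799 = 2.9216 kN.

2.92 kN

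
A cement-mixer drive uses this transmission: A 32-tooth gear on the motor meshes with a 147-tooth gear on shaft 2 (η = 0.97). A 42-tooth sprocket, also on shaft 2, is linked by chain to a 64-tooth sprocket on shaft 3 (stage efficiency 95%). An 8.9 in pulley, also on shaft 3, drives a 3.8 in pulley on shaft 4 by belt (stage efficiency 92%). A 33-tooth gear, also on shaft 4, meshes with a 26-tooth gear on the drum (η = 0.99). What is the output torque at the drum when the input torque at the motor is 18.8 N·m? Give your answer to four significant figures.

37.16 N·m

gear mesh 147/32 = 4.5938 → τ = 18.8·4.5938·0.97 = 83.772 N·m
chain 64/42 = 1.5238 → τ = 83.772·1.5238·0.95 = 121.27 N·m
belt 3.8/8.9 = 0.42697 → τ = 121.27·0.42697·0.92 = 47.636 N·m
gear mesh 26/33 = 0.78788 → τ = 47.636·0.78788·0.99 = 37.156 N·m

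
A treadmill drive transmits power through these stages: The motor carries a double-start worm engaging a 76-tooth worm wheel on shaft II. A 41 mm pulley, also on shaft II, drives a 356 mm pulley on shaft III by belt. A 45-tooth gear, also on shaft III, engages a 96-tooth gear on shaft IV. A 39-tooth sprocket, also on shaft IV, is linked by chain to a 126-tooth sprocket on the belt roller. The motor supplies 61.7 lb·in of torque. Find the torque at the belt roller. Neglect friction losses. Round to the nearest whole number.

worm 76/2 = 38 → τ = 61.7·38 = 2344.6 lb·in
belt 356/41 = 8.6829 → τ = 2344.6·8.6829 = 20358 lb·in
gear mesh 96/45 = 2.1333 → τ = 20358·2.1333 = 43430 lb·in
chain 126/39 = 3.2308 → τ = 43430·3.2308 = 1.4031e+05 lb·in

140314 lb·in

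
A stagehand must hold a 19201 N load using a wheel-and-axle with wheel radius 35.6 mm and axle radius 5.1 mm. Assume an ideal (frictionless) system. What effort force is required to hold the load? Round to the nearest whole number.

Wheel-and-axle MA = R/r = 35.6/5.1 = 6.9804.
Effort = load / MA = 19201 / 6.9804 = 2750.7 N.

2751 N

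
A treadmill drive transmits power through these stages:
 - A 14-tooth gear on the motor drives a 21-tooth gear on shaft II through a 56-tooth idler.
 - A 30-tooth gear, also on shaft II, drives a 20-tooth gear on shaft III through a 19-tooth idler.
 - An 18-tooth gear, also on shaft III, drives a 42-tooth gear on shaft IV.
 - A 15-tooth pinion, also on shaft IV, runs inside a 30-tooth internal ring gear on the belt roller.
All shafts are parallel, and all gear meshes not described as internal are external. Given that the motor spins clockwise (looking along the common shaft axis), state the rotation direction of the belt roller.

the motor → shaft II: driver → idler → driven is 2 external meshes, 2 reversals → CW.
shaft II → shaft III: driver → idler → driven is 2 external meshes, 2 reversals → CW.
shaft III → shaft IV: external mesh, 1 reversal → CCW.
shaft IV → the belt roller: internal mesh, same direction → CCW.
5 reversals in total — an odd number — so the belt roller turns opposite to the motor.

counterclockwise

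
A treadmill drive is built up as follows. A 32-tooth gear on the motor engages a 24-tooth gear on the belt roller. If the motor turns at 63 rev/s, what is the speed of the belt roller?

84 rev/s

gear mesh 24/32 = 0.75 → 63/0.75 = 84 rev/s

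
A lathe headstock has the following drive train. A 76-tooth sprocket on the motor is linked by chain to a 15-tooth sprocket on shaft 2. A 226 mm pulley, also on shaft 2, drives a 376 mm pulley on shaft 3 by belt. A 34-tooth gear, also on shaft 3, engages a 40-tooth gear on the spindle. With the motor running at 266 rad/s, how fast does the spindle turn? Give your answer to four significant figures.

Chain: ratio = 15/76 = 0.19737, so shaft 2 turns at 266 / 0.19737 = 1347.7 rad/s.
Belt: ratio = 376/226 = 1.6637, so shaft 3 turns at 1347.7 / 1.6637 = 810.07 rad/s.
Gear mesh: ratio = 40/34 = 1.1765, so the spindle turns at 810.07 / 1.1765 = 688.56 rad/s.

688.6 rad/s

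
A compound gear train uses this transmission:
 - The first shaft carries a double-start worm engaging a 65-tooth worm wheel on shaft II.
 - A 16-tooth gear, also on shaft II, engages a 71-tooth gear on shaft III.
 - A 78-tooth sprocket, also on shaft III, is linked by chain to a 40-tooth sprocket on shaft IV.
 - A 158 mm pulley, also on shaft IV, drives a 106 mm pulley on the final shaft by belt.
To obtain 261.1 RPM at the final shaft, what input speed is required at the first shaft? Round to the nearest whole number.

Overall ratio R = 32.5 × 4.4375 × 0.51282 × 0.67089 = 49.618.
Required input speed = output speed × R = 261.1 × 49.618 = 12955 RPM.

12955 RPM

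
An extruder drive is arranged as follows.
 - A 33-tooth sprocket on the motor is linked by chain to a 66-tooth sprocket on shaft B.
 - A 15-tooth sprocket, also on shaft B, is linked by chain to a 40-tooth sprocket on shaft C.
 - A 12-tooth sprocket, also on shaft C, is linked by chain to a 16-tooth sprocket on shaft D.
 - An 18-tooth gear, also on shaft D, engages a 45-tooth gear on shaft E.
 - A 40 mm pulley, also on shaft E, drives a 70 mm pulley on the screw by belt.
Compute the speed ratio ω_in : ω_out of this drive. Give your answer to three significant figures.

Each stage contributes driven/driver: chain 66/33 = 2, chain 40/15 = 2.6667, chain 16/12 = 1.3333, gear mesh 45/18 = 2.5, belt 70/40 = 1.75.
Overall: 2 × 2.6667 × 1.3333 × 2.5 × 1.75 = 31.111.

31.1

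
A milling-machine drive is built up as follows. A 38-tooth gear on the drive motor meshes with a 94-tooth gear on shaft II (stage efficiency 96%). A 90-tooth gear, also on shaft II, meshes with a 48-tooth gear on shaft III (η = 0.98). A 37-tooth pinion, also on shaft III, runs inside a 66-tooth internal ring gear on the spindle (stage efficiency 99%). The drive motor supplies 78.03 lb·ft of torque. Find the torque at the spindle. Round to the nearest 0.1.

171.0 lb·ft

gear mesh 94/38 = 2.4737 → τ = 78.03·2.4737·0.96 = 185.3 lb·ft
gear mesh 48/90 = 0.53333 → τ = 185.3·0.53333·0.98 = 96.851 lb·ft
internal gear 66/37 = 1.7838 → τ = 96.851·1.7838·0.99 = 171.03 lb·ft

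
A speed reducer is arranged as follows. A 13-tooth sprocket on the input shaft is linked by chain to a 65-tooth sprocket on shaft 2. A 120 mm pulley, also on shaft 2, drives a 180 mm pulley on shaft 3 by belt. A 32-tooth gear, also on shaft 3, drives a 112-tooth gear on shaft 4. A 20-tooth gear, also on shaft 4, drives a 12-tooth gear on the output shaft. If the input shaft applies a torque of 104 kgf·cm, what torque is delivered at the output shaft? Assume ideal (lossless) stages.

1638 kgf·cm

chain 65/13 = 5 → τ = 104·5 = 520 kgf·cm
belt 180/120 = 1.5 → τ = 520·1.5 = 780 kgf·cm
gear mesh 112/32 = 3.5 → τ = 780·3.5 = 2730 kgf·cm
gear mesh 12/20 = 0.6 → τ = 2730·0.6 = 1638 kgf·cm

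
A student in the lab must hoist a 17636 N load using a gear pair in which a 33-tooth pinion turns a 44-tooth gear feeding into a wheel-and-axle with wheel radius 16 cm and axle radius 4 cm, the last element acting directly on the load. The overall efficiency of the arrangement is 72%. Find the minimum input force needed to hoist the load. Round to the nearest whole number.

4593 N

Gear pair MA = 44/33 = 1.3333.
Wheel-and-axle MA = R/r = 16/4 = 4.
Combined ideal MA = 1.3333 × 4 = 5.3333.
Actual MA = 5.3333 × 0.72 = 3.84.
Effort = load / actual MA = 17636 / 3.84 = 4592.7 N.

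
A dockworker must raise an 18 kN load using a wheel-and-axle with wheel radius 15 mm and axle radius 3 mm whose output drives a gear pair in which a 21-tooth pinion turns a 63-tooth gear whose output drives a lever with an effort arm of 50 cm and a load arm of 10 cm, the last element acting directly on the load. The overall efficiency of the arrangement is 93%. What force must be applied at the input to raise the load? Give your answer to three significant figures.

Wheel-and-axle MA = R/r = 15/3 = 5.
Gear pair MA = 63/21 = 3.
Lever MA = effort arm / load arm = 50/10 = 5.
Combined ideal MA = 5 × 3 × 5 = 75.
Actual MA = 75 × 0.93 = 69.75.
Effort = load / actual MA = 18 / 69.75 = 0.25806 kN.

0.258 kN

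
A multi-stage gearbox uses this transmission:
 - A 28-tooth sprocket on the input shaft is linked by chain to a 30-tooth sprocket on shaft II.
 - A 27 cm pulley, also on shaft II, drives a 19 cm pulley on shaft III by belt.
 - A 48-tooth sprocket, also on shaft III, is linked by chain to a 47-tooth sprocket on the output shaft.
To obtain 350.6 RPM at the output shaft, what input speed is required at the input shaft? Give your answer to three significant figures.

Overall ratio R = 1.0714 × 0.7037 × 0.97917 = 0.73826.
Required input speed = output speed × R = 350.6 × 0.73826 = 258.83 RPM.

259 RPM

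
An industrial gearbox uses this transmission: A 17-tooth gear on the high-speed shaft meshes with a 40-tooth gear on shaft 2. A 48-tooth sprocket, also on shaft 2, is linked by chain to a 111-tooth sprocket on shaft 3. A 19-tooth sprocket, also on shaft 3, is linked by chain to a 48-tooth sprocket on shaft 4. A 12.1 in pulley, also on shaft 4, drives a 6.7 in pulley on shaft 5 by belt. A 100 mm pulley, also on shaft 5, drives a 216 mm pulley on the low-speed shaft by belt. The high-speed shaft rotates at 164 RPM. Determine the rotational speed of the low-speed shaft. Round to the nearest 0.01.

9.98 RPM

gear mesh 40/17 = 2.3529 → 164/2.3529 = 69.7 RPM
chain 111/48 = 2.3125 → 69.7/2.3125 = 30.141 RPM
chain 48/19 = 2.5263 → 30.141/2.5263 = 11.931 RPM
belt 6.7/12.1 = 0.55372 → 11.931/0.55372 = 21.546 RPM
belt 216/100 = 2.16 → 21.546/2.16 = 9.9752 RPM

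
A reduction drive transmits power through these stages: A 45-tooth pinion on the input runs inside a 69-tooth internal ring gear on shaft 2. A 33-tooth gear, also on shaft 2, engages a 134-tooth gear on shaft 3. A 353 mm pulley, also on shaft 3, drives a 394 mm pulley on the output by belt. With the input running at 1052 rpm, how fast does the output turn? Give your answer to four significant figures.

151.4 rpm

the input → shaft 2 (internal gear, 69/45): 1052 ÷ 1.5333 = 686.09 rpm
shaft 2 → shaft 3 (gear mesh, 134/33): 686.09 ÷ 4.0606 = 168.96 rpm
shaft 3 → the output (belt, 394/353): 168.96 ÷ 1.1161 = 151.38 rpm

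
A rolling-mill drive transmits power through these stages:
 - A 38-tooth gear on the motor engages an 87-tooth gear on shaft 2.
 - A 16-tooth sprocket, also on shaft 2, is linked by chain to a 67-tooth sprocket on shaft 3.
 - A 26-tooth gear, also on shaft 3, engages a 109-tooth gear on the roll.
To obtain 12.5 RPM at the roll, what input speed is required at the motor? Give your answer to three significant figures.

502 RPM

Overall ratio R = 2.2895 × 4.1875 × 4.1923 = 40.192.
Required input speed = output speed × R = 12.5 × 40.192 = 502.4 RPM.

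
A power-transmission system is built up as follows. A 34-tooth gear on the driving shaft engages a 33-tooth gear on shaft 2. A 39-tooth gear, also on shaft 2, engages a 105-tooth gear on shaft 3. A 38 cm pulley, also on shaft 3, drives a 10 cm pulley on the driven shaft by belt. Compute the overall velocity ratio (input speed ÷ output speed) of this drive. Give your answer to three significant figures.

0.688

Each stage contributes driven/driver: gear mesh 33/34 = 0.97059, gear mesh 105/39 = 2.6923, belt 10/38 = 0.26316.
Overall: 0.97059 × 2.6923 × 0.26316 = 0.68766.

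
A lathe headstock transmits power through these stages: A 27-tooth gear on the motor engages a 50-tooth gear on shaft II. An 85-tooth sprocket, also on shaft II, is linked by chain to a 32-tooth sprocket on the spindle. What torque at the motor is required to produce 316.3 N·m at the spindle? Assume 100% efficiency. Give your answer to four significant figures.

453.7 N·m

Overall ratio R = 1.8519 × 0.37647 = 0.69717.
Input torque = output torque / R = 316.3 / 0.69717 = 453.69 N·m.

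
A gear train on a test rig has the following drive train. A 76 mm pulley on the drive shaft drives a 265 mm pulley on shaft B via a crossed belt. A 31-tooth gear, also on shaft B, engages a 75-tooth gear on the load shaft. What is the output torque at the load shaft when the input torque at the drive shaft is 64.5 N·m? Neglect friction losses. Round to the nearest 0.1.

belt 265/76 = 3.4868 → τ = 64.5·3.4868 = 224.9 N·m
gear mesh 75/31 = 2.4194 → τ = 224.9·2.4194 = 544.12 N·m

544.1 N·m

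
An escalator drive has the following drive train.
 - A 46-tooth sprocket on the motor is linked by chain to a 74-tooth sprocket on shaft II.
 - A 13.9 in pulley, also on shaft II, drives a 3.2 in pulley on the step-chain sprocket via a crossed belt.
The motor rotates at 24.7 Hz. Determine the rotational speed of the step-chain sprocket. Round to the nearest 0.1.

Chain: ratio = 74/46 = 1.6087, so shaft II turns at 24.7 / 1.6087 = 15.354 Hz.
Belt: ratio = 3.2/13.9 = 0.23022, so the step-chain sprocket turns at 15.354 / 0.23022 = 66.694 Hz.

66.7 Hz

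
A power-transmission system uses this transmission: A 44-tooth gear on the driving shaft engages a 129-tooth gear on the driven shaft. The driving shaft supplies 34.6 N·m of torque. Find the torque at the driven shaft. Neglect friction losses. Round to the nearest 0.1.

Gear mesh: ratio = 129/44 = 2.9318; torque at the driven shaft = 34.6 × 2.9318 = 101.44 N·m.

101.4 N·m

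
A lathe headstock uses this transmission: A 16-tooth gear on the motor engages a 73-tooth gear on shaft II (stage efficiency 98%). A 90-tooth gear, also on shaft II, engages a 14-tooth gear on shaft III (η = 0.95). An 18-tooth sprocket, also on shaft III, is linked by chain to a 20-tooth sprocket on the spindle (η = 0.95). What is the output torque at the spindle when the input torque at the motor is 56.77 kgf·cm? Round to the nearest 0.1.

39.6 kgf·cm

After the gear mesh (73/16): 56.77 × 4.5625 × 0.98 = 253.83 kgf·cm
After the gear mesh (14/90): 253.83 × 0.15556 × 0.95 = 37.511 kgf·cm
After the chain (20/18): 37.511 × 1.1111 × 0.95 = 39.595 kgf·cm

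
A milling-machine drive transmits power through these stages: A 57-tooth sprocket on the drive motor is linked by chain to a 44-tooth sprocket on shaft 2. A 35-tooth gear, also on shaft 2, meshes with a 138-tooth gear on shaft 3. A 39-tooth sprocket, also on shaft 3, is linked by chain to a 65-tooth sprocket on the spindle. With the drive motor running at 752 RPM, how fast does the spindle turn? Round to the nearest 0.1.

148.2 RPM

chain 44/57 = 0.77193 → 752/0.77193 = 974.18 RPM
gear mesh 138/35 = 3.9429 → 974.18/3.9429 = 247.08 RPM
chain 65/39 = 1.6667 → 247.08/1.6667 = 148.25 RPM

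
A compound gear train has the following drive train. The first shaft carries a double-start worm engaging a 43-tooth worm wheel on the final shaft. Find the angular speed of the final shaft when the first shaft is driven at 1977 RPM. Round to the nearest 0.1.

92.0 RPM

worm 43/2 = 21.5 → 1977/21.5 = 91.953 RPM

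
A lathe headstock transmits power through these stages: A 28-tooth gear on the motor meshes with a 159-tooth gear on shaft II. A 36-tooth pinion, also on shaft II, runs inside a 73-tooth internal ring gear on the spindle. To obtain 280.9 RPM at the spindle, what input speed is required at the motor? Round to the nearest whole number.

3235 RPM

Overall ratio R = 5.6786 × 2.0278 = 11.515.
Required input speed = output speed × R = 280.9 × 11.515 = 3234.5 RPM.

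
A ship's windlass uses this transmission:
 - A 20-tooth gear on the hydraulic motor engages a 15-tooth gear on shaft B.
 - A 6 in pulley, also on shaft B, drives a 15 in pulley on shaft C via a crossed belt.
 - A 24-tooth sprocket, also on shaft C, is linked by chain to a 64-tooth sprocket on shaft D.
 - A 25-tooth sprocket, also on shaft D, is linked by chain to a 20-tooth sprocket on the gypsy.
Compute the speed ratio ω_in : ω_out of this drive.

4

Each stage contributes driven/driver: gear mesh 15/20 = 0.75, belt 15/6 = 2.5, chain 64/24 = 2.6667, chain 20/25 = 0.8.
Overall: 0.75 × 2.5 × 2.6667 × 0.8 = 4.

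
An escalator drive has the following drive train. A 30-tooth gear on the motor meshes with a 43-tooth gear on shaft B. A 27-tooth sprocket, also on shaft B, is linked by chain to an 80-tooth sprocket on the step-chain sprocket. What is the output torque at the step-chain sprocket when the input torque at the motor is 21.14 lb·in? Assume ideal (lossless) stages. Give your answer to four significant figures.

gear mesh 43/30 = 1.4333 → τ = 21.14·1.4333 = 30.301 lb·in
chain 80/27 = 2.963 → τ = 30.301·2.963 = 89.78 lb·in

89.78 lb·in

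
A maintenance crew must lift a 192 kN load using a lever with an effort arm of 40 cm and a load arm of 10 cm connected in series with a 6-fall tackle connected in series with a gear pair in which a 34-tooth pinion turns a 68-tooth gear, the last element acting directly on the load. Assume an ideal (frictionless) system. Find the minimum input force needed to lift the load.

Lever MA = effort arm / load arm = 40/10 = 4.
Block-and-tackle MA = number of supporting rope parts = 6.
Gear pair MA = 68/34 = 2.
Combined ideal MA = 4 × 6 × 2 = 48.
Effort = load / MA = 192 / 48 = 4 kN.

4 kN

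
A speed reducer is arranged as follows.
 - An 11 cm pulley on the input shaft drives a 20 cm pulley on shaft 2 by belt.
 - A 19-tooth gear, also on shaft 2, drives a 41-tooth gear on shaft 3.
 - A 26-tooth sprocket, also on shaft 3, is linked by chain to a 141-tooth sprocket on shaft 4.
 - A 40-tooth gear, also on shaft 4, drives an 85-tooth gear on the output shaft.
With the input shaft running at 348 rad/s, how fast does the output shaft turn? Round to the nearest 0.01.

7.70 rad/s

Belt: ratio = 20/11 = 1.8182, so shaft 2 turns at 348 / 1.8182 = 191.4 rad/s.
Gear mesh: ratio = 41/19 = 2.1579, so shaft 3 turns at 191.4 / 2.1579 = 88.698 rad/s.
Chain: ratio = 141/26 = 5.4231, so shaft 4 turns at 88.698 / 5.4231 = 16.356 rad/s.
Gear mesh: ratio = 85/40 = 2.125, so the output shaft turns at 16.356 / 2.125 = 7.6967 rad/s.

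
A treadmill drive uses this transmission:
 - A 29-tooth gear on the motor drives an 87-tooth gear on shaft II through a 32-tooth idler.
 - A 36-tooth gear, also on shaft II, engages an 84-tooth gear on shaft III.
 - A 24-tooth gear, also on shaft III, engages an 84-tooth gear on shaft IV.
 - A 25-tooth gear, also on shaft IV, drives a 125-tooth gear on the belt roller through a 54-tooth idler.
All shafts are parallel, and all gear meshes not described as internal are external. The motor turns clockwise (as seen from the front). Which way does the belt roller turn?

the motor → shaft II: driver → idler → driven is 2 external meshes, 2 reversals → CW.
shaft II → shaft III: external mesh, 1 reversal → CCW.
shaft III → shaft IV: external mesh, 1 reversal → CW.
shaft IV → the belt roller: driver → idler → driven is 2 external meshes, 2 reversals → CW.
6 reversals in total — an even number — so the belt roller turns the same way as the motor.

clockwise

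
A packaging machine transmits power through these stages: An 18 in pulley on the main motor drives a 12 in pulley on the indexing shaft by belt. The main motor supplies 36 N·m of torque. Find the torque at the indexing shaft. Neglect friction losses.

24 N·m

belt 12/18 = 0.66667 → τ = 36·0.66667 = 24 N·m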